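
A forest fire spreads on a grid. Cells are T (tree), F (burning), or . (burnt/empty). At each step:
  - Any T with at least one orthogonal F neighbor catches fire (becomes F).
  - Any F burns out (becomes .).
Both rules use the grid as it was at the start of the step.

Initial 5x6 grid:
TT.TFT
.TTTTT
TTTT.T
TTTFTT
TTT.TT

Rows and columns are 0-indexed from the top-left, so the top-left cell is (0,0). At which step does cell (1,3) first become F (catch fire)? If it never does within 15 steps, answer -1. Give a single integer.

Step 1: cell (1,3)='T' (+6 fires, +2 burnt)
Step 2: cell (1,3)='F' (+7 fires, +6 burnt)
  -> target ignites at step 2
Step 3: cell (1,3)='.' (+6 fires, +7 burnt)
Step 4: cell (1,3)='.' (+3 fires, +6 burnt)
Step 5: cell (1,3)='.' (+1 fires, +3 burnt)
Step 6: cell (1,3)='.' (+1 fires, +1 burnt)
Step 7: cell (1,3)='.' (+0 fires, +1 burnt)
  fire out at step 7

2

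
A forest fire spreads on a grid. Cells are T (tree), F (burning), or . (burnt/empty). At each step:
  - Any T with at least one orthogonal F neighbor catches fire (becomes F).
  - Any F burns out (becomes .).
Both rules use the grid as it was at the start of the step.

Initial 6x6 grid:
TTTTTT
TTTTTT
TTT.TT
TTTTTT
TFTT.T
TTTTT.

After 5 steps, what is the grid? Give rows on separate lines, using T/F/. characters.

Step 1: 4 trees catch fire, 1 burn out
  TTTTTT
  TTTTTT
  TTT.TT
  TFTTTT
  F.FT.T
  TFTTT.
Step 2: 6 trees catch fire, 4 burn out
  TTTTTT
  TTTTTT
  TFT.TT
  F.FTTT
  ...F.T
  F.FTT.
Step 3: 5 trees catch fire, 6 burn out
  TTTTTT
  TFTTTT
  F.F.TT
  ...FTT
  .....T
  ...FT.
Step 4: 5 trees catch fire, 5 burn out
  TFTTTT
  F.FTTT
  ....TT
  ....FT
  .....T
  ....F.
Step 5: 5 trees catch fire, 5 burn out
  F.FTTT
  ...FTT
  ....FT
  .....F
  .....T
  ......

F.FTTT
...FTT
....FT
.....F
.....T
......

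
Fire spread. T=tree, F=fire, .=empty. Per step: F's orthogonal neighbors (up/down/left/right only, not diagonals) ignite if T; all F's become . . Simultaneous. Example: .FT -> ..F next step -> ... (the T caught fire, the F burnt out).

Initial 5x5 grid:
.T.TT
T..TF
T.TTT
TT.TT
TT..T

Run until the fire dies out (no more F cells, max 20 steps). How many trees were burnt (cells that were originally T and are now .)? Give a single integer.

Step 1: +3 fires, +1 burnt (F count now 3)
Step 2: +3 fires, +3 burnt (F count now 3)
Step 3: +3 fires, +3 burnt (F count now 3)
Step 4: +0 fires, +3 burnt (F count now 0)
Fire out after step 4
Initially T: 16, now '.': 18
Total burnt (originally-T cells now '.'): 9

Answer: 9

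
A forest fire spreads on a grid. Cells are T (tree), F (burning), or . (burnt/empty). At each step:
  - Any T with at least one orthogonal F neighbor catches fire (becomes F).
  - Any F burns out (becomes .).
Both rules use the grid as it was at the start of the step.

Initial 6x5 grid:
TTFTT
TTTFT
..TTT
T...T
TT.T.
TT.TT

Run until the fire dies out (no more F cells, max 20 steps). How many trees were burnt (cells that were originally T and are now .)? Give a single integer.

Step 1: +5 fires, +2 burnt (F count now 5)
Step 2: +5 fires, +5 burnt (F count now 5)
Step 3: +2 fires, +5 burnt (F count now 2)
Step 4: +0 fires, +2 burnt (F count now 0)
Fire out after step 4
Initially T: 20, now '.': 22
Total burnt (originally-T cells now '.'): 12

Answer: 12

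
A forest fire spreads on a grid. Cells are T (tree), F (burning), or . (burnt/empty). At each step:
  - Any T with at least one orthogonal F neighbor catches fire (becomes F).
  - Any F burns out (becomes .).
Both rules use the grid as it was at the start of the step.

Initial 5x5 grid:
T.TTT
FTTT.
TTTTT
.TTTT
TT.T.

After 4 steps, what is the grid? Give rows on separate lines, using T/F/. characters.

Step 1: 3 trees catch fire, 1 burn out
  F.TTT
  .FTT.
  FTTTT
  .TTTT
  TT.T.
Step 2: 2 trees catch fire, 3 burn out
  ..TTT
  ..FT.
  .FTTT
  .TTTT
  TT.T.
Step 3: 4 trees catch fire, 2 burn out
  ..FTT
  ...F.
  ..FTT
  .FTTT
  TT.T.
Step 4: 4 trees catch fire, 4 burn out
  ...FT
  .....
  ...FT
  ..FTT
  TF.T.

...FT
.....
...FT
..FTT
TF.T.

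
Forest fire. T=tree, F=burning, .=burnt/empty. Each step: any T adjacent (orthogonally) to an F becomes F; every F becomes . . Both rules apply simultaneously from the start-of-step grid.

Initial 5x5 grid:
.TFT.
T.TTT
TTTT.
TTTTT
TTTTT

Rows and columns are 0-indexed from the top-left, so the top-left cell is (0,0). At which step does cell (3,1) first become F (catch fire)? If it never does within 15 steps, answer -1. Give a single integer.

Step 1: cell (3,1)='T' (+3 fires, +1 burnt)
Step 2: cell (3,1)='T' (+2 fires, +3 burnt)
Step 3: cell (3,1)='T' (+4 fires, +2 burnt)
Step 4: cell (3,1)='F' (+4 fires, +4 burnt)
  -> target ignites at step 4
Step 5: cell (3,1)='.' (+5 fires, +4 burnt)
Step 6: cell (3,1)='.' (+2 fires, +5 burnt)
Step 7: cell (3,1)='.' (+0 fires, +2 burnt)
  fire out at step 7

4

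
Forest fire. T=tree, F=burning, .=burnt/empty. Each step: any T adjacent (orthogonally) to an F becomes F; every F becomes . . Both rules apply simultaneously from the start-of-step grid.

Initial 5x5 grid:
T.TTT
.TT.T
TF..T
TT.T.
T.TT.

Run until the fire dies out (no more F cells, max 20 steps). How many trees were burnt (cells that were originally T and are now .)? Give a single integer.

Answer: 11

Derivation:
Step 1: +3 fires, +1 burnt (F count now 3)
Step 2: +2 fires, +3 burnt (F count now 2)
Step 3: +2 fires, +2 burnt (F count now 2)
Step 4: +1 fires, +2 burnt (F count now 1)
Step 5: +1 fires, +1 burnt (F count now 1)
Step 6: +1 fires, +1 burnt (F count now 1)
Step 7: +1 fires, +1 burnt (F count now 1)
Step 8: +0 fires, +1 burnt (F count now 0)
Fire out after step 8
Initially T: 15, now '.': 21
Total burnt (originally-T cells now '.'): 11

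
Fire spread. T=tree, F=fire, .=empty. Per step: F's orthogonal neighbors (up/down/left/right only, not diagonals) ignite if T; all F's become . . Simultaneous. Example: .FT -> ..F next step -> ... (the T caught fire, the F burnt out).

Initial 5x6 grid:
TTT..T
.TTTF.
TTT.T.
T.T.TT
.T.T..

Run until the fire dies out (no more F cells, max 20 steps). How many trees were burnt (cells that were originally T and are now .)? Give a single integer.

Answer: 14

Derivation:
Step 1: +2 fires, +1 burnt (F count now 2)
Step 2: +2 fires, +2 burnt (F count now 2)
Step 3: +4 fires, +2 burnt (F count now 4)
Step 4: +3 fires, +4 burnt (F count now 3)
Step 5: +2 fires, +3 burnt (F count now 2)
Step 6: +1 fires, +2 burnt (F count now 1)
Step 7: +0 fires, +1 burnt (F count now 0)
Fire out after step 7
Initially T: 17, now '.': 27
Total burnt (originally-T cells now '.'): 14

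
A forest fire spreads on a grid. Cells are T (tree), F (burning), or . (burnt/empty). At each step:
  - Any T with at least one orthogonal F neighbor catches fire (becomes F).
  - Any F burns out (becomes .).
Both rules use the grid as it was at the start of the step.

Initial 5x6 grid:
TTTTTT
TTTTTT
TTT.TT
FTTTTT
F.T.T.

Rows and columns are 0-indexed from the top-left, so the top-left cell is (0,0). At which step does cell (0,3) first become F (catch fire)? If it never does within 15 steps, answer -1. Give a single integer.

Step 1: cell (0,3)='T' (+2 fires, +2 burnt)
Step 2: cell (0,3)='T' (+3 fires, +2 burnt)
Step 3: cell (0,3)='T' (+5 fires, +3 burnt)
Step 4: cell (0,3)='T' (+3 fires, +5 burnt)
Step 5: cell (0,3)='T' (+5 fires, +3 burnt)
Step 6: cell (0,3)='F' (+3 fires, +5 burnt)
  -> target ignites at step 6
Step 7: cell (0,3)='.' (+2 fires, +3 burnt)
Step 8: cell (0,3)='.' (+1 fires, +2 burnt)
Step 9: cell (0,3)='.' (+0 fires, +1 burnt)
  fire out at step 9

6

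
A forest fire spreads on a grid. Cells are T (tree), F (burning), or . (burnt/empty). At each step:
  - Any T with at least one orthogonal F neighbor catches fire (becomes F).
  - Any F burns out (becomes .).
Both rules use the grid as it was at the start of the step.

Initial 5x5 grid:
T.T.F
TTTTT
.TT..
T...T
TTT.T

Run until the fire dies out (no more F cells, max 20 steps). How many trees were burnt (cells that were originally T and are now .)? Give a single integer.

Step 1: +1 fires, +1 burnt (F count now 1)
Step 2: +1 fires, +1 burnt (F count now 1)
Step 3: +1 fires, +1 burnt (F count now 1)
Step 4: +3 fires, +1 burnt (F count now 3)
Step 5: +2 fires, +3 burnt (F count now 2)
Step 6: +1 fires, +2 burnt (F count now 1)
Step 7: +0 fires, +1 burnt (F count now 0)
Fire out after step 7
Initially T: 15, now '.': 19
Total burnt (originally-T cells now '.'): 9

Answer: 9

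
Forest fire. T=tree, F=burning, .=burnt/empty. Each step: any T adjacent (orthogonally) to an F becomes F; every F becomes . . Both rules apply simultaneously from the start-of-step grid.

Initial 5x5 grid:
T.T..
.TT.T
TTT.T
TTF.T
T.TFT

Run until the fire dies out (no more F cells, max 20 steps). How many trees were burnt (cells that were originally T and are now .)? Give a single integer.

Step 1: +4 fires, +2 burnt (F count now 4)
Step 2: +4 fires, +4 burnt (F count now 4)
Step 3: +5 fires, +4 burnt (F count now 5)
Step 4: +1 fires, +5 burnt (F count now 1)
Step 5: +0 fires, +1 burnt (F count now 0)
Fire out after step 5
Initially T: 15, now '.': 24
Total burnt (originally-T cells now '.'): 14

Answer: 14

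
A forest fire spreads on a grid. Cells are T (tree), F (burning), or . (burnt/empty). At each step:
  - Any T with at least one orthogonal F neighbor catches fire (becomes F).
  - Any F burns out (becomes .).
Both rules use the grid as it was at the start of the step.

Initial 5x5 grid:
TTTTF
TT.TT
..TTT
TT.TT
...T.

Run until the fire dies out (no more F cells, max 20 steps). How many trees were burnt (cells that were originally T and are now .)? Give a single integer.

Step 1: +2 fires, +1 burnt (F count now 2)
Step 2: +3 fires, +2 burnt (F count now 3)
Step 3: +3 fires, +3 burnt (F count now 3)
Step 4: +4 fires, +3 burnt (F count now 4)
Step 5: +2 fires, +4 burnt (F count now 2)
Step 6: +0 fires, +2 burnt (F count now 0)
Fire out after step 6
Initially T: 16, now '.': 23
Total burnt (originally-T cells now '.'): 14

Answer: 14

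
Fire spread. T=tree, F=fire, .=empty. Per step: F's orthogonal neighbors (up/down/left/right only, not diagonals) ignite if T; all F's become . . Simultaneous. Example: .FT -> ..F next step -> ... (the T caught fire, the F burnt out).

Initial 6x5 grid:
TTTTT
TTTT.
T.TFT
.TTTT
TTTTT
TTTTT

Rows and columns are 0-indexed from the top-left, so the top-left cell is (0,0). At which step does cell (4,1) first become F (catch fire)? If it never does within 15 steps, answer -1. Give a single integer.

Step 1: cell (4,1)='T' (+4 fires, +1 burnt)
Step 2: cell (4,1)='T' (+5 fires, +4 burnt)
Step 3: cell (4,1)='T' (+7 fires, +5 burnt)
Step 4: cell (4,1)='F' (+5 fires, +7 burnt)
  -> target ignites at step 4
Step 5: cell (4,1)='.' (+4 fires, +5 burnt)
Step 6: cell (4,1)='.' (+1 fires, +4 burnt)
Step 7: cell (4,1)='.' (+0 fires, +1 burnt)
  fire out at step 7

4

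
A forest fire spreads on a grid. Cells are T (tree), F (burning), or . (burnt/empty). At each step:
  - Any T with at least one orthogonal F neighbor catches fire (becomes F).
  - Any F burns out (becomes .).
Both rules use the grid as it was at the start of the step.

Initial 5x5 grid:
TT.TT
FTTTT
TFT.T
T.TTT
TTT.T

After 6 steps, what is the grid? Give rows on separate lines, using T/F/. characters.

Step 1: 4 trees catch fire, 2 burn out
  FT.TT
  .FTTT
  F.F.T
  T.TTT
  TTT.T
Step 2: 4 trees catch fire, 4 burn out
  .F.TT
  ..FTT
  ....T
  F.FTT
  TTT.T
Step 3: 4 trees catch fire, 4 burn out
  ...TT
  ...FT
  ....T
  ...FT
  FTF.T
Step 4: 4 trees catch fire, 4 burn out
  ...FT
  ....F
  ....T
  ....F
  .F..T
Step 5: 3 trees catch fire, 4 burn out
  ....F
  .....
  ....F
  .....
  ....F
Step 6: 0 trees catch fire, 3 burn out
  .....
  .....
  .....
  .....
  .....

.....
.....
.....
.....
.....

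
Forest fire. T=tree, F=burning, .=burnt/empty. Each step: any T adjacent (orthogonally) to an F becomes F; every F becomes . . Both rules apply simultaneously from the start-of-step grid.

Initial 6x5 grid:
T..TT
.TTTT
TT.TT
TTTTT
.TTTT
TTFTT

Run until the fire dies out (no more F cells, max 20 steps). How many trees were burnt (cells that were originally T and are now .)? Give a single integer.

Answer: 23

Derivation:
Step 1: +3 fires, +1 burnt (F count now 3)
Step 2: +5 fires, +3 burnt (F count now 5)
Step 3: +3 fires, +5 burnt (F count now 3)
Step 4: +4 fires, +3 burnt (F count now 4)
Step 5: +4 fires, +4 burnt (F count now 4)
Step 6: +3 fires, +4 burnt (F count now 3)
Step 7: +1 fires, +3 burnt (F count now 1)
Step 8: +0 fires, +1 burnt (F count now 0)
Fire out after step 8
Initially T: 24, now '.': 29
Total burnt (originally-T cells now '.'): 23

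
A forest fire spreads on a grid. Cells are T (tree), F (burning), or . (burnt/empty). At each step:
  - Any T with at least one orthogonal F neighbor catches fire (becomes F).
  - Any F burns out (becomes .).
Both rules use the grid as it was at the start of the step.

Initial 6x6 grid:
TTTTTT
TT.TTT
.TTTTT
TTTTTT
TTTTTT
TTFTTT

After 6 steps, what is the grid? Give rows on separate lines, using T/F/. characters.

Step 1: 3 trees catch fire, 1 burn out
  TTTTTT
  TT.TTT
  .TTTTT
  TTTTTT
  TTFTTT
  TF.FTT
Step 2: 5 trees catch fire, 3 burn out
  TTTTTT
  TT.TTT
  .TTTTT
  TTFTTT
  TF.FTT
  F...FT
Step 3: 6 trees catch fire, 5 burn out
  TTTTTT
  TT.TTT
  .TFTTT
  TF.FTT
  F...FT
  .....F
Step 4: 5 trees catch fire, 6 burn out
  TTTTTT
  TT.TTT
  .F.FTT
  F...FT
  .....F
  ......
Step 5: 4 trees catch fire, 5 burn out
  TTTTTT
  TF.FTT
  ....FT
  .....F
  ......
  ......
Step 6: 5 trees catch fire, 4 burn out
  TFTFTT
  F...FT
  .....F
  ......
  ......
  ......

TFTFTT
F...FT
.....F
......
......
......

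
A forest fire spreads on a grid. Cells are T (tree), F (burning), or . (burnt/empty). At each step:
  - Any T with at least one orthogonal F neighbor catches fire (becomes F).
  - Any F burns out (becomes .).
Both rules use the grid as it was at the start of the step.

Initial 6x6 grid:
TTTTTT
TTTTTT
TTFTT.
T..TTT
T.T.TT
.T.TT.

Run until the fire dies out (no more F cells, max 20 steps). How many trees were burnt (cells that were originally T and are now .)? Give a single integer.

Step 1: +3 fires, +1 burnt (F count now 3)
Step 2: +6 fires, +3 burnt (F count now 6)
Step 3: +6 fires, +6 burnt (F count now 6)
Step 4: +6 fires, +6 burnt (F count now 6)
Step 5: +3 fires, +6 burnt (F count now 3)
Step 6: +1 fires, +3 burnt (F count now 1)
Step 7: +0 fires, +1 burnt (F count now 0)
Fire out after step 7
Initially T: 27, now '.': 34
Total burnt (originally-T cells now '.'): 25

Answer: 25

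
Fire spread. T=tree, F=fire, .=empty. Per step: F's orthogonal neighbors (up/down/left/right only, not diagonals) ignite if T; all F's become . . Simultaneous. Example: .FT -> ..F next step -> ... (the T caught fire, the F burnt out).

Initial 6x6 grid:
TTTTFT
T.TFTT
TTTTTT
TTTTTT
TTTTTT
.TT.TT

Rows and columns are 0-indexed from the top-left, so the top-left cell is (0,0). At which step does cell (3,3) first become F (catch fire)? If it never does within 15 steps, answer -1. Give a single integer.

Step 1: cell (3,3)='T' (+5 fires, +2 burnt)
Step 2: cell (3,3)='F' (+5 fires, +5 burnt)
  -> target ignites at step 2
Step 3: cell (3,3)='.' (+6 fires, +5 burnt)
Step 4: cell (3,3)='.' (+6 fires, +6 burnt)
Step 5: cell (3,3)='.' (+6 fires, +6 burnt)
Step 6: cell (3,3)='.' (+3 fires, +6 burnt)
Step 7: cell (3,3)='.' (+0 fires, +3 burnt)
  fire out at step 7

2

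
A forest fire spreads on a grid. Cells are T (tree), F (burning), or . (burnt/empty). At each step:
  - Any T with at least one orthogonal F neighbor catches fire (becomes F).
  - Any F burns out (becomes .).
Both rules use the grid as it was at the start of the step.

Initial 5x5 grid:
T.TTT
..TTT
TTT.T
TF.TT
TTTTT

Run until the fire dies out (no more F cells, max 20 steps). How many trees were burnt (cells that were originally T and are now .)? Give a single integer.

Answer: 18

Derivation:
Step 1: +3 fires, +1 burnt (F count now 3)
Step 2: +4 fires, +3 burnt (F count now 4)
Step 3: +2 fires, +4 burnt (F count now 2)
Step 4: +4 fires, +2 burnt (F count now 4)
Step 5: +3 fires, +4 burnt (F count now 3)
Step 6: +2 fires, +3 burnt (F count now 2)
Step 7: +0 fires, +2 burnt (F count now 0)
Fire out after step 7
Initially T: 19, now '.': 24
Total burnt (originally-T cells now '.'): 18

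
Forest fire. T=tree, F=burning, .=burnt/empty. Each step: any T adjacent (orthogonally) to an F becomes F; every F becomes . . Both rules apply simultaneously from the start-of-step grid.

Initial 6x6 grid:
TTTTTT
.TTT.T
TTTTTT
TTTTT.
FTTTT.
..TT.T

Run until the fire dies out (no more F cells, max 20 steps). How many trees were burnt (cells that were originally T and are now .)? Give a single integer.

Answer: 27

Derivation:
Step 1: +2 fires, +1 burnt (F count now 2)
Step 2: +3 fires, +2 burnt (F count now 3)
Step 3: +4 fires, +3 burnt (F count now 4)
Step 4: +5 fires, +4 burnt (F count now 5)
Step 5: +4 fires, +5 burnt (F count now 4)
Step 6: +4 fires, +4 burnt (F count now 4)
Step 7: +2 fires, +4 burnt (F count now 2)
Step 8: +2 fires, +2 burnt (F count now 2)
Step 9: +1 fires, +2 burnt (F count now 1)
Step 10: +0 fires, +1 burnt (F count now 0)
Fire out after step 10
Initially T: 28, now '.': 35
Total burnt (originally-T cells now '.'): 27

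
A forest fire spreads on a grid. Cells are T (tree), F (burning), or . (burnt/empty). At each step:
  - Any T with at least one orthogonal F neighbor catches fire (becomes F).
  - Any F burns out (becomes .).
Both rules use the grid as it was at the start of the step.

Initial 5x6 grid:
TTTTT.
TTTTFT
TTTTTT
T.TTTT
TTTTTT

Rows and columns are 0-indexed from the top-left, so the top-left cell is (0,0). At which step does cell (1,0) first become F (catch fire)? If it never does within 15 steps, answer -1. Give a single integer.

Step 1: cell (1,0)='T' (+4 fires, +1 burnt)
Step 2: cell (1,0)='T' (+5 fires, +4 burnt)
Step 3: cell (1,0)='T' (+6 fires, +5 burnt)
Step 4: cell (1,0)='F' (+6 fires, +6 burnt)
  -> target ignites at step 4
Step 5: cell (1,0)='.' (+3 fires, +6 burnt)
Step 6: cell (1,0)='.' (+2 fires, +3 burnt)
Step 7: cell (1,0)='.' (+1 fires, +2 burnt)
Step 8: cell (1,0)='.' (+0 fires, +1 burnt)
  fire out at step 8

4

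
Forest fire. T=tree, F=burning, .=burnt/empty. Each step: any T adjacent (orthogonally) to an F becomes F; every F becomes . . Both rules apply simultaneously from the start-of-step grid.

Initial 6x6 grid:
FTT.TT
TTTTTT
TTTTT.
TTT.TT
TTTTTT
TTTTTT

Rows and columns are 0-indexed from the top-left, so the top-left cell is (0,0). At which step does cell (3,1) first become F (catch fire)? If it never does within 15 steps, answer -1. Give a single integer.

Step 1: cell (3,1)='T' (+2 fires, +1 burnt)
Step 2: cell (3,1)='T' (+3 fires, +2 burnt)
Step 3: cell (3,1)='T' (+3 fires, +3 burnt)
Step 4: cell (3,1)='F' (+4 fires, +3 burnt)
  -> target ignites at step 4
Step 5: cell (3,1)='.' (+5 fires, +4 burnt)
Step 6: cell (3,1)='.' (+5 fires, +5 burnt)
Step 7: cell (3,1)='.' (+4 fires, +5 burnt)
Step 8: cell (3,1)='.' (+3 fires, +4 burnt)
Step 9: cell (3,1)='.' (+2 fires, +3 burnt)
Step 10: cell (3,1)='.' (+1 fires, +2 burnt)
Step 11: cell (3,1)='.' (+0 fires, +1 burnt)
  fire out at step 11

4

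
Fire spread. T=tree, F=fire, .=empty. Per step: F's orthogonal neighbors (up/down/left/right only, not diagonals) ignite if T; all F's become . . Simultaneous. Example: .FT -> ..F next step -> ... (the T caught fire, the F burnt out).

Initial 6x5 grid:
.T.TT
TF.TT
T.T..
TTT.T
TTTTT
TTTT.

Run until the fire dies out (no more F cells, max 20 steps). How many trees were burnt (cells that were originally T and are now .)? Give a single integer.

Answer: 17

Derivation:
Step 1: +2 fires, +1 burnt (F count now 2)
Step 2: +1 fires, +2 burnt (F count now 1)
Step 3: +1 fires, +1 burnt (F count now 1)
Step 4: +2 fires, +1 burnt (F count now 2)
Step 5: +3 fires, +2 burnt (F count now 3)
Step 6: +3 fires, +3 burnt (F count now 3)
Step 7: +2 fires, +3 burnt (F count now 2)
Step 8: +2 fires, +2 burnt (F count now 2)
Step 9: +1 fires, +2 burnt (F count now 1)
Step 10: +0 fires, +1 burnt (F count now 0)
Fire out after step 10
Initially T: 21, now '.': 26
Total burnt (originally-T cells now '.'): 17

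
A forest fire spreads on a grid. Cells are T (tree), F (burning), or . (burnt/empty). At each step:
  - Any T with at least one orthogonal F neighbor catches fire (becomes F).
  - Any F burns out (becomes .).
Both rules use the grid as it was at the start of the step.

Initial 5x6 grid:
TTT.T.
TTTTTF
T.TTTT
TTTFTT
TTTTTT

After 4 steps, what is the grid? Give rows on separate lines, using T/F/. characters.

Step 1: 6 trees catch fire, 2 burn out
  TTT.T.
  TTTTF.
  T.TFTF
  TTF.FT
  TTTFTT
Step 2: 8 trees catch fire, 6 burn out
  TTT.F.
  TTTF..
  T.F.F.
  TF...F
  TTF.FT
Step 3: 4 trees catch fire, 8 burn out
  TTT...
  TTF...
  T.....
  F.....
  TF...F
Step 4: 4 trees catch fire, 4 burn out
  TTF...
  TF....
  F.....
  ......
  F.....

TTF...
TF....
F.....
......
F.....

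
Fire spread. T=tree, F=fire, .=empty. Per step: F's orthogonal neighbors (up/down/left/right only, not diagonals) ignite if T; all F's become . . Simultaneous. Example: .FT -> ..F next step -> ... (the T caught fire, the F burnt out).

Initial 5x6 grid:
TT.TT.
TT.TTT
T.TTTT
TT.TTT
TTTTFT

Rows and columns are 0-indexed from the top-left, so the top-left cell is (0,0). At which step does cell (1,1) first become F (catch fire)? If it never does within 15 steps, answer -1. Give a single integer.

Step 1: cell (1,1)='T' (+3 fires, +1 burnt)
Step 2: cell (1,1)='T' (+4 fires, +3 burnt)
Step 3: cell (1,1)='T' (+4 fires, +4 burnt)
Step 4: cell (1,1)='T' (+6 fires, +4 burnt)
Step 5: cell (1,1)='T' (+2 fires, +6 burnt)
Step 6: cell (1,1)='T' (+1 fires, +2 burnt)
Step 7: cell (1,1)='T' (+1 fires, +1 burnt)
Step 8: cell (1,1)='F' (+2 fires, +1 burnt)
  -> target ignites at step 8
Step 9: cell (1,1)='.' (+1 fires, +2 burnt)
Step 10: cell (1,1)='.' (+0 fires, +1 burnt)
  fire out at step 10

8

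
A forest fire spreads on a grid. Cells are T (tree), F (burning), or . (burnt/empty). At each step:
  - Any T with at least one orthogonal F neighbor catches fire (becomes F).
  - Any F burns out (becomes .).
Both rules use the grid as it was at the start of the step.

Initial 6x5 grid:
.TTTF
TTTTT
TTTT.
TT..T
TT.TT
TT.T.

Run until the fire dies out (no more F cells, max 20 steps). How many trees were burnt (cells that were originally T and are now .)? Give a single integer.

Step 1: +2 fires, +1 burnt (F count now 2)
Step 2: +2 fires, +2 burnt (F count now 2)
Step 3: +3 fires, +2 burnt (F count now 3)
Step 4: +2 fires, +3 burnt (F count now 2)
Step 5: +2 fires, +2 burnt (F count now 2)
Step 6: +2 fires, +2 burnt (F count now 2)
Step 7: +2 fires, +2 burnt (F count now 2)
Step 8: +2 fires, +2 burnt (F count now 2)
Step 9: +1 fires, +2 burnt (F count now 1)
Step 10: +0 fires, +1 burnt (F count now 0)
Fire out after step 10
Initially T: 22, now '.': 26
Total burnt (originally-T cells now '.'): 18

Answer: 18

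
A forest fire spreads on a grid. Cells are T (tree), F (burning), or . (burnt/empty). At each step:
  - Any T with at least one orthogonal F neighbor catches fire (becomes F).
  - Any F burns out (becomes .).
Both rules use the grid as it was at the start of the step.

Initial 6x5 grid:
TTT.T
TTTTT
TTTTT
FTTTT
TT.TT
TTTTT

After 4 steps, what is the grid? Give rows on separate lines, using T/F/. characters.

Step 1: 3 trees catch fire, 1 burn out
  TTT.T
  TTTTT
  FTTTT
  .FTTT
  FT.TT
  TTTTT
Step 2: 5 trees catch fire, 3 burn out
  TTT.T
  FTTTT
  .FTTT
  ..FTT
  .F.TT
  FTTTT
Step 3: 5 trees catch fire, 5 burn out
  FTT.T
  .FTTT
  ..FTT
  ...FT
  ...TT
  .FTTT
Step 4: 6 trees catch fire, 5 burn out
  .FT.T
  ..FTT
  ...FT
  ....F
  ...FT
  ..FTT

.FT.T
..FTT
...FT
....F
...FT
..FTT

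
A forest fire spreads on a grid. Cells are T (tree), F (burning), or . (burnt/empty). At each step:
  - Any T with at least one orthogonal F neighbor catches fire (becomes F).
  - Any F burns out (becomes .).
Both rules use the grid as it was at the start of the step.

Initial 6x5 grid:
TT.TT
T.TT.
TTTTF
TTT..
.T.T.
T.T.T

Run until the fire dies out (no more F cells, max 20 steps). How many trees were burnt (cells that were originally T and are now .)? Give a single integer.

Step 1: +1 fires, +1 burnt (F count now 1)
Step 2: +2 fires, +1 burnt (F count now 2)
Step 3: +4 fires, +2 burnt (F count now 4)
Step 4: +3 fires, +4 burnt (F count now 3)
Step 5: +3 fires, +3 burnt (F count now 3)
Step 6: +1 fires, +3 burnt (F count now 1)
Step 7: +1 fires, +1 burnt (F count now 1)
Step 8: +0 fires, +1 burnt (F count now 0)
Fire out after step 8
Initially T: 19, now '.': 26
Total burnt (originally-T cells now '.'): 15

Answer: 15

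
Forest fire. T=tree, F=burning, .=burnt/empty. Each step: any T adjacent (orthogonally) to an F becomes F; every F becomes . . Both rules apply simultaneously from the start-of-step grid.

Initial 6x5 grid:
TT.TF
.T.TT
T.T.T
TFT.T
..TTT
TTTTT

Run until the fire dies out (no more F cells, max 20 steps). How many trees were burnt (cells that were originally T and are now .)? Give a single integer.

Answer: 17

Derivation:
Step 1: +4 fires, +2 burnt (F count now 4)
Step 2: +5 fires, +4 burnt (F count now 5)
Step 3: +3 fires, +5 burnt (F count now 3)
Step 4: +3 fires, +3 burnt (F count now 3)
Step 5: +2 fires, +3 burnt (F count now 2)
Step 6: +0 fires, +2 burnt (F count now 0)
Fire out after step 6
Initially T: 20, now '.': 27
Total burnt (originally-T cells now '.'): 17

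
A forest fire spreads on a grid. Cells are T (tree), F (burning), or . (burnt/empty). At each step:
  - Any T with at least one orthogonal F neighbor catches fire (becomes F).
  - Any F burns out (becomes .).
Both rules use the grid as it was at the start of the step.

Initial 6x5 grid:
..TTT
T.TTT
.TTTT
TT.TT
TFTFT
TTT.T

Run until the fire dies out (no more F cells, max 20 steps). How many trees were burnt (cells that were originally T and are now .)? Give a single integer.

Answer: 21

Derivation:
Step 1: +6 fires, +2 burnt (F count now 6)
Step 2: +7 fires, +6 burnt (F count now 7)
Step 3: +3 fires, +7 burnt (F count now 3)
Step 4: +3 fires, +3 burnt (F count now 3)
Step 5: +2 fires, +3 burnt (F count now 2)
Step 6: +0 fires, +2 burnt (F count now 0)
Fire out after step 6
Initially T: 22, now '.': 29
Total burnt (originally-T cells now '.'): 21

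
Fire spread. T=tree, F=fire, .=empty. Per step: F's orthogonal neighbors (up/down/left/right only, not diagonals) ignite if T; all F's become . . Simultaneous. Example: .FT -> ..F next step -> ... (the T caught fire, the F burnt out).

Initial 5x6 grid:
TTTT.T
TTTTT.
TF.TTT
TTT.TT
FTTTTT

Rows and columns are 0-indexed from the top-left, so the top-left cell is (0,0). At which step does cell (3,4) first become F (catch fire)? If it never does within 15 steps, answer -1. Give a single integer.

Step 1: cell (3,4)='T' (+5 fires, +2 burnt)
Step 2: cell (3,4)='T' (+5 fires, +5 burnt)
Step 3: cell (3,4)='T' (+4 fires, +5 burnt)
Step 4: cell (3,4)='T' (+4 fires, +4 burnt)
Step 5: cell (3,4)='F' (+3 fires, +4 burnt)
  -> target ignites at step 5
Step 6: cell (3,4)='.' (+2 fires, +3 burnt)
Step 7: cell (3,4)='.' (+0 fires, +2 burnt)
  fire out at step 7

5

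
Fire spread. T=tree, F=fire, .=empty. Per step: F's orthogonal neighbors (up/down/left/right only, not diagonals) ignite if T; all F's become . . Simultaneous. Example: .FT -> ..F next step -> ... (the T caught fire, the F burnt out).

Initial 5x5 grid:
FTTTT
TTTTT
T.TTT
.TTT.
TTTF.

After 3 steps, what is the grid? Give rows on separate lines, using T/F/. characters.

Step 1: 4 trees catch fire, 2 burn out
  .FTTT
  FTTTT
  T.TTT
  .TTF.
  TTF..
Step 2: 6 trees catch fire, 4 burn out
  ..FTT
  .FTTT
  F.TFT
  .TF..
  TF...
Step 3: 7 trees catch fire, 6 burn out
  ...FT
  ..FFT
  ..F.F
  .F...
  F....

...FT
..FFT
..F.F
.F...
F....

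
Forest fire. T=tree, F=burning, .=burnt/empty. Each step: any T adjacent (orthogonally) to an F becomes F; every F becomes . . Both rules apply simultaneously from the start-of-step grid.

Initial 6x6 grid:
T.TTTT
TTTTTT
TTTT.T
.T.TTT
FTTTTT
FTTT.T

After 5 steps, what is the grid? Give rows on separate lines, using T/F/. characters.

Step 1: 2 trees catch fire, 2 burn out
  T.TTTT
  TTTTTT
  TTTT.T
  .T.TTT
  .FTTTT
  .FTT.T
Step 2: 3 trees catch fire, 2 burn out
  T.TTTT
  TTTTTT
  TTTT.T
  .F.TTT
  ..FTTT
  ..FT.T
Step 3: 3 trees catch fire, 3 burn out
  T.TTTT
  TTTTTT
  TFTT.T
  ...TTT
  ...FTT
  ...F.T
Step 4: 5 trees catch fire, 3 burn out
  T.TTTT
  TFTTTT
  F.FT.T
  ...FTT
  ....FT
  .....T
Step 5: 5 trees catch fire, 5 burn out
  T.TTTT
  F.FTTT
  ...F.T
  ....FT
  .....F
  .....T

T.TTTT
F.FTTT
...F.T
....FT
.....F
.....T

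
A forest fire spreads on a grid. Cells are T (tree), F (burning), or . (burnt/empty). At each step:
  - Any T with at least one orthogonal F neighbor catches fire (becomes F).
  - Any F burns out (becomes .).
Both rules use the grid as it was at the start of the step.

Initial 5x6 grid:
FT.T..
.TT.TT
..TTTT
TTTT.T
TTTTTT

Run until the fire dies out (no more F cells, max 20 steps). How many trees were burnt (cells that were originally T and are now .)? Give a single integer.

Step 1: +1 fires, +1 burnt (F count now 1)
Step 2: +1 fires, +1 burnt (F count now 1)
Step 3: +1 fires, +1 burnt (F count now 1)
Step 4: +1 fires, +1 burnt (F count now 1)
Step 5: +2 fires, +1 burnt (F count now 2)
Step 6: +4 fires, +2 burnt (F count now 4)
Step 7: +5 fires, +4 burnt (F count now 5)
Step 8: +4 fires, +5 burnt (F count now 4)
Step 9: +1 fires, +4 burnt (F count now 1)
Step 10: +0 fires, +1 burnt (F count now 0)
Fire out after step 10
Initially T: 21, now '.': 29
Total burnt (originally-T cells now '.'): 20

Answer: 20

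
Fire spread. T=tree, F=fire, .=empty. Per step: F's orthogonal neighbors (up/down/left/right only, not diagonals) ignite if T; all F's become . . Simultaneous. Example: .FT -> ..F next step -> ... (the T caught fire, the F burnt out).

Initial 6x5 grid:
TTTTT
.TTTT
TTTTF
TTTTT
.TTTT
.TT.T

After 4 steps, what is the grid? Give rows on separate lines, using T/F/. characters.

Step 1: 3 trees catch fire, 1 burn out
  TTTTT
  .TTTF
  TTTF.
  TTTTF
  .TTTT
  .TT.T
Step 2: 5 trees catch fire, 3 burn out
  TTTTF
  .TTF.
  TTF..
  TTTF.
  .TTTF
  .TT.T
Step 3: 6 trees catch fire, 5 burn out
  TTTF.
  .TF..
  TF...
  TTF..
  .TTF.
  .TT.F
Step 4: 5 trees catch fire, 6 burn out
  TTF..
  .F...
  F....
  TF...
  .TF..
  .TT..

TTF..
.F...
F....
TF...
.TF..
.TT..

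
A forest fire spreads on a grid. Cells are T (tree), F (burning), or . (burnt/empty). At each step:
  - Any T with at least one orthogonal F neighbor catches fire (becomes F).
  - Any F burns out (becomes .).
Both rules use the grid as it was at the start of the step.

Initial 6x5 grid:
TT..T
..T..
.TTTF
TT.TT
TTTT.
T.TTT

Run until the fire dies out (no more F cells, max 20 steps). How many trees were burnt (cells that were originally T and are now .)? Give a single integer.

Answer: 16

Derivation:
Step 1: +2 fires, +1 burnt (F count now 2)
Step 2: +2 fires, +2 burnt (F count now 2)
Step 3: +3 fires, +2 burnt (F count now 3)
Step 4: +3 fires, +3 burnt (F count now 3)
Step 5: +4 fires, +3 burnt (F count now 4)
Step 6: +1 fires, +4 burnt (F count now 1)
Step 7: +1 fires, +1 burnt (F count now 1)
Step 8: +0 fires, +1 burnt (F count now 0)
Fire out after step 8
Initially T: 19, now '.': 27
Total burnt (originally-T cells now '.'): 16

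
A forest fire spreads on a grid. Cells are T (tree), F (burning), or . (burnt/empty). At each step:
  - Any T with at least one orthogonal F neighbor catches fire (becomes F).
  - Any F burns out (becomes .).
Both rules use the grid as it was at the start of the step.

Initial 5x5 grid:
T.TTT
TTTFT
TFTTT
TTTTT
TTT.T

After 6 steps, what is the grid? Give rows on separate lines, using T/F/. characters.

Step 1: 8 trees catch fire, 2 burn out
  T.TFT
  TFF.F
  F.FFT
  TFTTT
  TTT.T
Step 2: 8 trees catch fire, 8 burn out
  T.F.F
  F....
  ....F
  F.FFT
  TFT.T
Step 3: 4 trees catch fire, 8 burn out
  F....
  .....
  .....
  ....F
  F.F.T
Step 4: 1 trees catch fire, 4 burn out
  .....
  .....
  .....
  .....
  ....F
Step 5: 0 trees catch fire, 1 burn out
  .....
  .....
  .....
  .....
  .....
Step 6: 0 trees catch fire, 0 burn out
  .....
  .....
  .....
  .....
  .....

.....
.....
.....
.....
.....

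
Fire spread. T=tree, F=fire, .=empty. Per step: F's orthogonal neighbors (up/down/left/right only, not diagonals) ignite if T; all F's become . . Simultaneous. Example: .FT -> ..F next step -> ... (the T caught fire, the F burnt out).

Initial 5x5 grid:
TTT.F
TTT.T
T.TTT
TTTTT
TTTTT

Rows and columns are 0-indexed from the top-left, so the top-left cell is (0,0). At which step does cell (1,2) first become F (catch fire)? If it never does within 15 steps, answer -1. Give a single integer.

Step 1: cell (1,2)='T' (+1 fires, +1 burnt)
Step 2: cell (1,2)='T' (+1 fires, +1 burnt)
Step 3: cell (1,2)='T' (+2 fires, +1 burnt)
Step 4: cell (1,2)='T' (+3 fires, +2 burnt)
Step 5: cell (1,2)='F' (+3 fires, +3 burnt)
  -> target ignites at step 5
Step 6: cell (1,2)='.' (+4 fires, +3 burnt)
Step 7: cell (1,2)='.' (+4 fires, +4 burnt)
Step 8: cell (1,2)='.' (+3 fires, +4 burnt)
Step 9: cell (1,2)='.' (+0 fires, +3 burnt)
  fire out at step 9

5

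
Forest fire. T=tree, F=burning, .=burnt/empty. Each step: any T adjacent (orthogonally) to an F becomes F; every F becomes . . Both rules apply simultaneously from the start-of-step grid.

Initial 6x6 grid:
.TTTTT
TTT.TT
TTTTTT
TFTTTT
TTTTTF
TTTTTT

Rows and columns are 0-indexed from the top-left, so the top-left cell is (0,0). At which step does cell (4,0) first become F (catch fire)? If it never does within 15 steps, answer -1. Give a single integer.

Step 1: cell (4,0)='T' (+7 fires, +2 burnt)
Step 2: cell (4,0)='F' (+11 fires, +7 burnt)
  -> target ignites at step 2
Step 3: cell (4,0)='.' (+9 fires, +11 burnt)
Step 4: cell (4,0)='.' (+3 fires, +9 burnt)
Step 5: cell (4,0)='.' (+2 fires, +3 burnt)
Step 6: cell (4,0)='.' (+0 fires, +2 burnt)
  fire out at step 6

2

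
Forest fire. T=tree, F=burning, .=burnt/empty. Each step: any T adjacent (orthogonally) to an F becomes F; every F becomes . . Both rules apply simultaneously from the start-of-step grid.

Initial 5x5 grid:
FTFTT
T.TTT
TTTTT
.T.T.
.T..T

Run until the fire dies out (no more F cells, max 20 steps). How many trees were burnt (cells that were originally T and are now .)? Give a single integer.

Step 1: +4 fires, +2 burnt (F count now 4)
Step 2: +4 fires, +4 burnt (F count now 4)
Step 3: +3 fires, +4 burnt (F count now 3)
Step 4: +3 fires, +3 burnt (F count now 3)
Step 5: +1 fires, +3 burnt (F count now 1)
Step 6: +0 fires, +1 burnt (F count now 0)
Fire out after step 6
Initially T: 16, now '.': 24
Total burnt (originally-T cells now '.'): 15

Answer: 15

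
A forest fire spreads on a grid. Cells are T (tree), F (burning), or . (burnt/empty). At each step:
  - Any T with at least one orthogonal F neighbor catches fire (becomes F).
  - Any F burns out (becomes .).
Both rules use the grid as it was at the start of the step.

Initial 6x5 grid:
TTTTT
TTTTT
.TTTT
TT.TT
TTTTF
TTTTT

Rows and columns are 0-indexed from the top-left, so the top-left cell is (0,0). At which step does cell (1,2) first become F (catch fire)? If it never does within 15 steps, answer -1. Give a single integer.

Step 1: cell (1,2)='T' (+3 fires, +1 burnt)
Step 2: cell (1,2)='T' (+4 fires, +3 burnt)
Step 3: cell (1,2)='T' (+4 fires, +4 burnt)
Step 4: cell (1,2)='T' (+6 fires, +4 burnt)
Step 5: cell (1,2)='F' (+5 fires, +6 burnt)
  -> target ignites at step 5
Step 6: cell (1,2)='.' (+2 fires, +5 burnt)
Step 7: cell (1,2)='.' (+2 fires, +2 burnt)
Step 8: cell (1,2)='.' (+1 fires, +2 burnt)
Step 9: cell (1,2)='.' (+0 fires, +1 burnt)
  fire out at step 9

5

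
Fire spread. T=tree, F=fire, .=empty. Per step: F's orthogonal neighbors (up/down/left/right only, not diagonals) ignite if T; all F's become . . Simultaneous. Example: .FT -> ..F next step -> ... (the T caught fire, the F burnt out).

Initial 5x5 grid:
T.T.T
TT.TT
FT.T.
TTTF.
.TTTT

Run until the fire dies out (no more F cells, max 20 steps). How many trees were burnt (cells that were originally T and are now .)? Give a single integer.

Step 1: +6 fires, +2 burnt (F count now 6)
Step 2: +6 fires, +6 burnt (F count now 6)
Step 3: +2 fires, +6 burnt (F count now 2)
Step 4: +1 fires, +2 burnt (F count now 1)
Step 5: +0 fires, +1 burnt (F count now 0)
Fire out after step 5
Initially T: 16, now '.': 24
Total burnt (originally-T cells now '.'): 15

Answer: 15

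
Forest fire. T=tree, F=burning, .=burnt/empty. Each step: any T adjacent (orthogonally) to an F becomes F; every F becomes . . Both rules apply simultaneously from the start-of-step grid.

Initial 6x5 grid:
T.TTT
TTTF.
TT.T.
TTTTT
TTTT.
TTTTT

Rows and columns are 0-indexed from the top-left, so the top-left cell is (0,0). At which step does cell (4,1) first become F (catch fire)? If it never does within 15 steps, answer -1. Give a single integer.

Step 1: cell (4,1)='T' (+3 fires, +1 burnt)
Step 2: cell (4,1)='T' (+4 fires, +3 burnt)
Step 3: cell (4,1)='T' (+5 fires, +4 burnt)
Step 4: cell (4,1)='T' (+5 fires, +5 burnt)
Step 5: cell (4,1)='F' (+4 fires, +5 burnt)
  -> target ignites at step 5
Step 6: cell (4,1)='.' (+2 fires, +4 burnt)
Step 7: cell (4,1)='.' (+1 fires, +2 burnt)
Step 8: cell (4,1)='.' (+0 fires, +1 burnt)
  fire out at step 8

5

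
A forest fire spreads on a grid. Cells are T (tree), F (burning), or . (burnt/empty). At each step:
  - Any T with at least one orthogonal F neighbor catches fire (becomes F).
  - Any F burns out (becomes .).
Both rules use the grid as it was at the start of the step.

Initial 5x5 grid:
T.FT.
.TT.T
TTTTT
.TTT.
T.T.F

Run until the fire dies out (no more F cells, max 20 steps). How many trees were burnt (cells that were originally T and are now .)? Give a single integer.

Step 1: +2 fires, +2 burnt (F count now 2)
Step 2: +2 fires, +2 burnt (F count now 2)
Step 3: +3 fires, +2 burnt (F count now 3)
Step 4: +5 fires, +3 burnt (F count now 5)
Step 5: +1 fires, +5 burnt (F count now 1)
Step 6: +0 fires, +1 burnt (F count now 0)
Fire out after step 6
Initially T: 15, now '.': 23
Total burnt (originally-T cells now '.'): 13

Answer: 13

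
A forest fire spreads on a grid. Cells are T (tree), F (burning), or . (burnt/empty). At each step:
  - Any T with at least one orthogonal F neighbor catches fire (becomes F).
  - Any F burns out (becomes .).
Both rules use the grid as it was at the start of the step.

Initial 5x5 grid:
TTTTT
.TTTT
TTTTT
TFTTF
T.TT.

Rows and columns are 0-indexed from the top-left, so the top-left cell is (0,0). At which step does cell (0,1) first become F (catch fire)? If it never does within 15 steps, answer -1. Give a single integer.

Step 1: cell (0,1)='T' (+5 fires, +2 burnt)
Step 2: cell (0,1)='T' (+8 fires, +5 burnt)
Step 3: cell (0,1)='F' (+4 fires, +8 burnt)
  -> target ignites at step 3
Step 4: cell (0,1)='.' (+3 fires, +4 burnt)
Step 5: cell (0,1)='.' (+0 fires, +3 burnt)
  fire out at step 5

3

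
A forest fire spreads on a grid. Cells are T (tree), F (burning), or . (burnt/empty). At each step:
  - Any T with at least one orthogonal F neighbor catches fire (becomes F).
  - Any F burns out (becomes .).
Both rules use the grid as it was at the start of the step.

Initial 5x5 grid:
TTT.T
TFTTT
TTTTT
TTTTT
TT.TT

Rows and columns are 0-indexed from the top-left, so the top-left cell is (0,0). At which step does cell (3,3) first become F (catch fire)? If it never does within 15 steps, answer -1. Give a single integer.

Step 1: cell (3,3)='T' (+4 fires, +1 burnt)
Step 2: cell (3,3)='T' (+6 fires, +4 burnt)
Step 3: cell (3,3)='T' (+5 fires, +6 burnt)
Step 4: cell (3,3)='F' (+4 fires, +5 burnt)
  -> target ignites at step 4
Step 5: cell (3,3)='.' (+2 fires, +4 burnt)
Step 6: cell (3,3)='.' (+1 fires, +2 burnt)
Step 7: cell (3,3)='.' (+0 fires, +1 burnt)
  fire out at step 7

4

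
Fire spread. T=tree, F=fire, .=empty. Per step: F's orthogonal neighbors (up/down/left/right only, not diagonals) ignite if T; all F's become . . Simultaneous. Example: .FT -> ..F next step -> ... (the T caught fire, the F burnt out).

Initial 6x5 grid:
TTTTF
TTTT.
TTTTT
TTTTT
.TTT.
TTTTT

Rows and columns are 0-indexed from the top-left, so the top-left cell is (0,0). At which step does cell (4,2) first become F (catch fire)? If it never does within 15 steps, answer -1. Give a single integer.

Step 1: cell (4,2)='T' (+1 fires, +1 burnt)
Step 2: cell (4,2)='T' (+2 fires, +1 burnt)
Step 3: cell (4,2)='T' (+3 fires, +2 burnt)
Step 4: cell (4,2)='T' (+5 fires, +3 burnt)
Step 5: cell (4,2)='T' (+5 fires, +5 burnt)
Step 6: cell (4,2)='F' (+4 fires, +5 burnt)
  -> target ignites at step 6
Step 7: cell (4,2)='.' (+4 fires, +4 burnt)
Step 8: cell (4,2)='.' (+1 fires, +4 burnt)
Step 9: cell (4,2)='.' (+1 fires, +1 burnt)
Step 10: cell (4,2)='.' (+0 fires, +1 burnt)
  fire out at step 10

6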